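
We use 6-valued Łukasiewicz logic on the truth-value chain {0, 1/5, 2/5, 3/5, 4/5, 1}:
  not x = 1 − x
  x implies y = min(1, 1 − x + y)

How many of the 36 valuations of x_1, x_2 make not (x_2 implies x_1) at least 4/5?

value 1: 1 assignment (counts)
value 4/5: 2 assignments (counts)
value 3/5: 3 assignments
value 2/5: 4 assignments
value 1/5: 5 assignments
value 0: 21 assignments
So 3 of the 36 assignments meet the threshold.

3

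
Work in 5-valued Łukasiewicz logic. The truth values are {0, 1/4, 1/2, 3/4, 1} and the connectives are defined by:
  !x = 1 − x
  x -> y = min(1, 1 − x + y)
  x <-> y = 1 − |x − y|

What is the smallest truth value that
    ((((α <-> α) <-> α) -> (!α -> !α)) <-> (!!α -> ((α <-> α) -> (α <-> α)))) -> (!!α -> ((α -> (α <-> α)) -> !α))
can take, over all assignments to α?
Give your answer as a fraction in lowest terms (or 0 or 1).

Take α = 1:
α <-> α = 1 <-> 1 = 1
(α <-> α) <-> α = 1 <-> 1 = 1
!α = !1 = 0
!α = !1 = 0
!α -> !α = 0 -> 0 = 1
((α <-> α) <-> α) -> (!α -> !α) = 1 -> 1 = 1
!α = !1 = 0
!!α = !0 = 1
α <-> α = 1 <-> 1 = 1
α <-> α = 1 <-> 1 = 1
(α <-> α) -> (α <-> α) = 1 -> 1 = 1
!!α -> ((α <-> α) -> (α <-> α)) = 1 -> 1 = 1
(((α <-> α) <-> α) -> (!α -> !α)) <-> (!!α -> ((α <-> α) -> (α <-> α))) = 1 <-> 1 = 1
!α = !1 = 0
!!α = !0 = 1
α <-> α = 1 <-> 1 = 1
α -> (α <-> α) = 1 -> 1 = 1
!α = !1 = 0
(α -> (α <-> α)) -> !α = 1 -> 0 = 0
!!α -> ((α -> (α <-> α)) -> !α) = 1 -> 0 = 0
((((α <-> α) <-> α) -> (!α -> !α)) <-> (!!α -> ((α <-> α) -> (α <-> α)))) -> (!!α -> ((α -> (α <-> α)) -> !α)) = 1 -> 0 = 0
No assignment yields a value below 0, so this is the minimum.

0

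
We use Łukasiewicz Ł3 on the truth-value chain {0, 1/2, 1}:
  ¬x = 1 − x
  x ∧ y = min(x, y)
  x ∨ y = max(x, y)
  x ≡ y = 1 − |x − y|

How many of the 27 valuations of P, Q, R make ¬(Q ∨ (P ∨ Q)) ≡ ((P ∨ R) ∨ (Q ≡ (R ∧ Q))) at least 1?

value 1: 6 assignments (counts)
value 1/2: 10 assignments
value 0: 11 assignments
So 6 of the 27 assignments meet the threshold.

6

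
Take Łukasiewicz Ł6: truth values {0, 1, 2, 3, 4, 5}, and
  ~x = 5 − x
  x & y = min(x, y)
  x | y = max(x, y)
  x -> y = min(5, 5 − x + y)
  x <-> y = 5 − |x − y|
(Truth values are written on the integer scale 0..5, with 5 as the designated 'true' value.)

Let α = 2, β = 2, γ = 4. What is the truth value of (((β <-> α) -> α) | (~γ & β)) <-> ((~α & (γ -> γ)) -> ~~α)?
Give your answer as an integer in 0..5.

3

β <-> α = 2 <-> 2 = 5
(β <-> α) -> α = 5 -> 2 = 2
~γ = ~4 = 1
~γ & β = 1 & 2 = 1
((β <-> α) -> α) | (~γ & β) = 2 | 1 = 2
~α = ~2 = 3
γ -> γ = 4 -> 4 = 5
~α & (γ -> γ) = 3 & 5 = 3
~α = ~2 = 3
~~α = ~3 = 2
(~α & (γ -> γ)) -> ~~α = 3 -> 2 = 4
(((β <-> α) -> α) | (~γ & β)) <-> ((~α & (γ -> γ)) -> ~~α) = 2 <-> 4 = 3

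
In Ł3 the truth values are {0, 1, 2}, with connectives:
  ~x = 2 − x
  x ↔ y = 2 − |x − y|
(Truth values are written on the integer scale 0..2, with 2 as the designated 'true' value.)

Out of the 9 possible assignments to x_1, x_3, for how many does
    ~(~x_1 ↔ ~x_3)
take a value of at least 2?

2

x_1 = 0, x_3 = 0 ↦ 0  <
x_1 = 0, x_3 = 1 ↦ 1  <
x_1 = 0, x_3 = 2 ↦ 2  ≥
x_1 = 1, x_3 = 0 ↦ 1  <
x_1 = 1, x_3 = 1 ↦ 0  <
x_1 = 1, x_3 = 2 ↦ 1  <
x_1 = 2, x_3 = 0 ↦ 2  ≥
x_1 = 2, x_3 = 1 ↦ 1  <
x_1 = 2, x_3 = 2 ↦ 0  <
So 2 of the 9 assignments meet the threshold.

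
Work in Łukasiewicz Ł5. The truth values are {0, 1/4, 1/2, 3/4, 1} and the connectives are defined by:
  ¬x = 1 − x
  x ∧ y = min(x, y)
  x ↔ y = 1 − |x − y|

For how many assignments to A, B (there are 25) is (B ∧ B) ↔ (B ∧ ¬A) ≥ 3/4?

19

value 1: 15 assignments (counts)
value 3/4: 4 assignments (counts)
value 1/2: 3 assignments
value 1/4: 2 assignments
value 0: 1 assignment
So 19 of the 25 assignments meet the threshold.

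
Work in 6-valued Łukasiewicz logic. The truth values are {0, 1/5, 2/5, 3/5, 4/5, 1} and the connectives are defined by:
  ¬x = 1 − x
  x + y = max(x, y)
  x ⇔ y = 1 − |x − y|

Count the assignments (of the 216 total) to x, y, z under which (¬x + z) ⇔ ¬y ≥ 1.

36

value 1: 36 assignments (counts)
value 4/5: 60 assignments
value 3/5: 48 assignments
value 2/5: 36 assignments
value 1/5: 24 assignments
value 0: 12 assignments
So 36 of the 216 assignments meet the threshold.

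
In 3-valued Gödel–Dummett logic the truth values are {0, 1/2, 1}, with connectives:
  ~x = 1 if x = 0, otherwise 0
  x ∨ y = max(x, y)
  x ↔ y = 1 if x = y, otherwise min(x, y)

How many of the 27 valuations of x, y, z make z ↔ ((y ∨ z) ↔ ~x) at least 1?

10

value 1: 10 assignments (counts)
value 1/2: 1 assignment
value 0: 16 assignments
So 10 of the 27 assignments meet the threshold.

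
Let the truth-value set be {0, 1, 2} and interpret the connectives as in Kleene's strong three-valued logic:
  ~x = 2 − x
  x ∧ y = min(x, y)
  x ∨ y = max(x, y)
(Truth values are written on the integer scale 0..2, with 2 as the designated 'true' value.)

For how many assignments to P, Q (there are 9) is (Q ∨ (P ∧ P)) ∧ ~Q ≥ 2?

1

P = 0, Q = 0 ↦ 0  <
P = 0, Q = 1 ↦ 1  <
P = 0, Q = 2 ↦ 0  <
P = 1, Q = 0 ↦ 1  <
P = 1, Q = 1 ↦ 1  <
P = 1, Q = 2 ↦ 0  <
P = 2, Q = 0 ↦ 2  ≥
P = 2, Q = 1 ↦ 1  <
P = 2, Q = 2 ↦ 0  <
So 1 of the 9 assignments meets the threshold.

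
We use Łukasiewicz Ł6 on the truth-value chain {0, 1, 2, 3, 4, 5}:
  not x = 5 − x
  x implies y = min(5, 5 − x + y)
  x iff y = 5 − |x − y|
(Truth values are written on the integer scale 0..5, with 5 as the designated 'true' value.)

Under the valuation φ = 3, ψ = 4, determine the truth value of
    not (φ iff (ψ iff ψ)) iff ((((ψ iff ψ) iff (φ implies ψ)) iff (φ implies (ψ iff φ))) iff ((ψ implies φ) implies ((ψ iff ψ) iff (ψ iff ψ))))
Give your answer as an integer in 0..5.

ψ iff ψ = 4 iff 4 = 5
φ iff (ψ iff ψ) = 3 iff 5 = 3
not (φ iff (ψ iff ψ)) = not 3 = 2
ψ iff ψ = 4 iff 4 = 5
φ implies ψ = 3 implies 4 = 5
(ψ iff ψ) iff (φ implies ψ) = 5 iff 5 = 5
ψ iff φ = 4 iff 3 = 4
φ implies (ψ iff φ) = 3 implies 4 = 5
((ψ iff ψ) iff (φ implies ψ)) iff (φ implies (ψ iff φ)) = 5 iff 5 = 5
ψ implies φ = 4 implies 3 = 4
ψ iff ψ = 4 iff 4 = 5
ψ iff ψ = 4 iff 4 = 5
(ψ iff ψ) iff (ψ iff ψ) = 5 iff 5 = 5
(ψ implies φ) implies ((ψ iff ψ) iff (ψ iff ψ)) = 4 implies 5 = 5
(((ψ iff ψ) iff (φ implies ψ)) iff (φ implies (ψ iff φ))) iff ((ψ implies φ) implies ((ψ iff ψ) iff (ψ iff ψ))) = 5 iff 5 = 5
not (φ iff (ψ iff ψ)) iff ((((ψ iff ψ) iff (φ implies ψ)) iff (φ implies (ψ iff φ))) iff ((ψ implies φ) implies ((ψ iff ψ) iff (ψ iff ψ)))) = 2 iff 5 = 2

2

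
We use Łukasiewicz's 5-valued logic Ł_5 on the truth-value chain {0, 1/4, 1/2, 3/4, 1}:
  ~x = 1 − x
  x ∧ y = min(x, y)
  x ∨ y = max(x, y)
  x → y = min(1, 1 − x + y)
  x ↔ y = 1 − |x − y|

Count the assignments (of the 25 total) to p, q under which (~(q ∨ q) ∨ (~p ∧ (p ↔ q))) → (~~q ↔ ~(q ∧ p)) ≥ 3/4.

19

value 1: 15 assignments (counts)
value 3/4: 4 assignments (counts)
value 1/2: 1 assignment
value 0: 5 assignments
So 19 of the 25 assignments meet the threshold.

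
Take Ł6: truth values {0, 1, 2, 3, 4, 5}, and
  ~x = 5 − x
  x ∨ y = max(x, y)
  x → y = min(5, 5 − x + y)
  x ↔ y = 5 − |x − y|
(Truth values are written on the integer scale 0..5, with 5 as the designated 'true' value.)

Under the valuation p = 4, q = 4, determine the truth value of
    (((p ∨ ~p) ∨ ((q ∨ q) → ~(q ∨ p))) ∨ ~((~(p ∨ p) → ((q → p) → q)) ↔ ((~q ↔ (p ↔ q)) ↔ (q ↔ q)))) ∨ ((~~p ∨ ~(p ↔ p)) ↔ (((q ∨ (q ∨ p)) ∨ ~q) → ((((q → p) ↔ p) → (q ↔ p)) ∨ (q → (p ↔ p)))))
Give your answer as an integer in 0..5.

~p = ~4 = 1
p ∨ ~p = 4 ∨ 1 = 4
q ∨ q = 4 ∨ 4 = 4
q ∨ p = 4 ∨ 4 = 4
~(q ∨ p) = ~4 = 1
(q ∨ q) → ~(q ∨ p) = 4 → 1 = 2
(p ∨ ~p) ∨ ((q ∨ q) → ~(q ∨ p)) = 4 ∨ 2 = 4
p ∨ p = 4 ∨ 4 = 4
~(p ∨ p) = ~4 = 1
q → p = 4 → 4 = 5
(q → p) → q = 5 → 4 = 4
~(p ∨ p) → ((q → p) → q) = 1 → 4 = 5
~q = ~4 = 1
p ↔ q = 4 ↔ 4 = 5
~q ↔ (p ↔ q) = 1 ↔ 5 = 1
q ↔ q = 4 ↔ 4 = 5
(~q ↔ (p ↔ q)) ↔ (q ↔ q) = 1 ↔ 5 = 1
(~(p ∨ p) → ((q → p) → q)) ↔ ((~q ↔ (p ↔ q)) ↔ (q ↔ q)) = 5 ↔ 1 = 1
~((~(p ∨ p) → ((q → p) → q)) ↔ ((~q ↔ (p ↔ q)) ↔ (q ↔ q))) = ~1 = 4
((p ∨ ~p) ∨ ((q ∨ q) → ~(q ∨ p))) ∨ ~((~(p ∨ p) → ((q → p) → q)) ↔ ((~q ↔ (p ↔ q)) ↔ (q ↔ q))) = 4 ∨ 4 = 4
~p = ~4 = 1
~~p = ~1 = 4
p ↔ p = 4 ↔ 4 = 5
~(p ↔ p) = ~5 = 0
~~p ∨ ~(p ↔ p) = 4 ∨ 0 = 4
q ∨ p = 4 ∨ 4 = 4
q ∨ (q ∨ p) = 4 ∨ 4 = 4
~q = ~4 = 1
(q ∨ (q ∨ p)) ∨ ~q = 4 ∨ 1 = 4
q → p = 4 → 4 = 5
(q → p) ↔ p = 5 ↔ 4 = 4
q ↔ p = 4 ↔ 4 = 5
((q → p) ↔ p) → (q ↔ p) = 4 → 5 = 5
p ↔ p = 4 ↔ 4 = 5
q → (p ↔ p) = 4 → 5 = 5
(((q → p) ↔ p) → (q ↔ p)) ∨ (q → (p ↔ p)) = 5 ∨ 5 = 5
((q ∨ (q ∨ p)) ∨ ~q) → ((((q → p) ↔ p) → (q ↔ p)) ∨ (q → (p ↔ p))) = 4 → 5 = 5
(~~p ∨ ~(p ↔ p)) ↔ (((q ∨ (q ∨ p)) ∨ ~q) → ((((q → p) ↔ p) → (q ↔ p)) ∨ (q → (p ↔ p)))) = 4 ↔ 5 = 4
(((p ∨ ~p) ∨ ((q ∨ q) → ~(q ∨ p))) ∨ ~((~(p ∨ p) → ((q → p) → q)) ↔ ((~q ↔ (p ↔ q)) ↔ (q ↔ q)))) ∨ ((~~p ∨ ~(p ↔ p)) ↔ (((q ∨ (q ∨ p)) ∨ ~q) → ((((q → p) ↔ p) → (q ↔ p)) ∨ (q → (p ↔ p))))) = 4 ∨ 4 = 4

4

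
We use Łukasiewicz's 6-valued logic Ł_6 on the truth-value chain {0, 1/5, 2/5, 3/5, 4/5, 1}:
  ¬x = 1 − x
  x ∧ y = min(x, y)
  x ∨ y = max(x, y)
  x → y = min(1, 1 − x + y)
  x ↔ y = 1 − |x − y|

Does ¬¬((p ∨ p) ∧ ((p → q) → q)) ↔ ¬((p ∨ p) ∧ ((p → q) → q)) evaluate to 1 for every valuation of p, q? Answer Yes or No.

No

Counterexample: take p = 0, q = 0.
p ∨ p = 0 ∨ 0 = 0
p → q = 0 → 0 = 1
(p → q) → q = 1 → 0 = 0
(p ∨ p) ∧ ((p → q) → q) = 0 ∧ 0 = 0
¬((p ∨ p) ∧ ((p → q) → q)) = ¬0 = 1
¬¬((p ∨ p) ∧ ((p → q) → q)) = ¬1 = 0
¬((p ∨ p) ∧ ((p → q) → q)) = ¬0 = 1
¬¬((p ∨ p) ∧ ((p → q) → q)) ↔ ¬((p ∨ p) ∧ ((p → q) → q)) = 0 ↔ 1 = 0
This gives 0 ≠ 1.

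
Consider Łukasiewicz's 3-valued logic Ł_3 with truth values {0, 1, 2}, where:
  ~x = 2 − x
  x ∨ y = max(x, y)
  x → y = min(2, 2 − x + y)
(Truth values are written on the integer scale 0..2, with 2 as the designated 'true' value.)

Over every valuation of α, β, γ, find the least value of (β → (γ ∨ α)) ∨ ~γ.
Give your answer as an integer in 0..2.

Take α = 0, β = 2, γ = 1:
γ ∨ α = 1 ∨ 0 = 1
β → (γ ∨ α) = 2 → 1 = 1
~γ = ~1 = 1
(β → (γ ∨ α)) ∨ ~γ = 1 ∨ 1 = 1
No assignment yields a value below 1, so this is the minimum.

1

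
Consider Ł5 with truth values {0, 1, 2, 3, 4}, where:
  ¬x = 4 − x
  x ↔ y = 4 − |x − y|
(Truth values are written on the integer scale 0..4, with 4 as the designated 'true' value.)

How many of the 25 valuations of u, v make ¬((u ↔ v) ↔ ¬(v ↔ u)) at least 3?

value 4: 7 assignments (counts)
value 2: 12 assignments
value 0: 6 assignments
So 7 of the 25 assignments meet the threshold.

7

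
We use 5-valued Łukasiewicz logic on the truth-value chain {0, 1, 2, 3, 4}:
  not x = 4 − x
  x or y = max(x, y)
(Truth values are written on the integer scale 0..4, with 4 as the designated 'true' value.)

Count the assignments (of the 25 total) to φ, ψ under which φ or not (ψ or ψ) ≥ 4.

value 4: 9 assignments (counts)
value 3: 7 assignments
value 2: 5 assignments
value 1: 3 assignments
value 0: 1 assignment
So 9 of the 25 assignments meet the threshold.

9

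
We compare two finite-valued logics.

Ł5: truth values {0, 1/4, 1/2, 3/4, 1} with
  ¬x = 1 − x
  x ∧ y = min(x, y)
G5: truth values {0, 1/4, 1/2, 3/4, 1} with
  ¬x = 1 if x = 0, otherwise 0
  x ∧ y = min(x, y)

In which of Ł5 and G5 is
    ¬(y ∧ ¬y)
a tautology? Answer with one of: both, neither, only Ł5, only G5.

only G5

In Ł5: at y = 1/4 the value is 3/4 — not a tautology.
In G5: every assignment gives 1 — tautology.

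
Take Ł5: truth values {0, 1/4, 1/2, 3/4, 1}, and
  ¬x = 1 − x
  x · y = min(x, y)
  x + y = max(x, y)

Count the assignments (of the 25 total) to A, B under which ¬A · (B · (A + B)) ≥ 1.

1

value 1: 1 assignment (counts)
value 3/4: 3 assignments
value 1/2: 5 assignments
value 1/4: 7 assignments
value 0: 9 assignments
So 1 of the 25 assignments meets the threshold.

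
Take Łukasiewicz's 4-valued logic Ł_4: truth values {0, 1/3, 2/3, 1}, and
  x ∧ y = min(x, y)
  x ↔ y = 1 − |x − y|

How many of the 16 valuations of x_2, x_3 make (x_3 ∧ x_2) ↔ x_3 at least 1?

x_2 = 0, x_3 = 0 ↦ 1  ≥
x_2 = 0, x_3 = 1/3 ↦ 2/3  <
x_2 = 0, x_3 = 2/3 ↦ 1/3  <
x_2 = 0, x_3 = 1 ↦ 0  <
x_2 = 1/3, x_3 = 0 ↦ 1  ≥
x_2 = 1/3, x_3 = 1/3 ↦ 1  ≥
x_2 = 1/3, x_3 = 2/3 ↦ 2/3  <
x_2 = 1/3, x_3 = 1 ↦ 1/3  <
x_2 = 2/3, x_3 = 0 ↦ 1  ≥
x_2 = 2/3, x_3 = 1/3 ↦ 1  ≥
x_2 = 2/3, x_3 = 2/3 ↦ 1  ≥
x_2 = 2/3, x_3 = 1 ↦ 2/3  <
x_2 = 1, x_3 = 0 ↦ 1  ≥
x_2 = 1, x_3 = 1/3 ↦ 1  ≥
x_2 = 1, x_3 = 2/3 ↦ 1  ≥
x_2 = 1, x_3 = 1 ↦ 1  ≥
So 10 of the 16 assignments meet the threshold.

10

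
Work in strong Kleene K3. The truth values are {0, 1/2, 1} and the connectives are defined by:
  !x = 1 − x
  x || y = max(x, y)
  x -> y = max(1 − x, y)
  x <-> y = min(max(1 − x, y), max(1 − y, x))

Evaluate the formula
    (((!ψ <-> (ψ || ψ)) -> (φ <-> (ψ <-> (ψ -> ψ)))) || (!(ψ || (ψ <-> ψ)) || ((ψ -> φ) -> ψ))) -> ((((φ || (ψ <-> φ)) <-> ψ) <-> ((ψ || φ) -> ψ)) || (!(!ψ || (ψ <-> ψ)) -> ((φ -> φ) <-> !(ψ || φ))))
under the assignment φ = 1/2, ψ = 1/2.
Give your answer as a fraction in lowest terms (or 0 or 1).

!ψ = !1/2 = 1/2
ψ || ψ = 1/2 || 1/2 = 1/2
!ψ <-> (ψ || ψ) = 1/2 <-> 1/2 = 1/2
ψ -> ψ = 1/2 -> 1/2 = 1/2
ψ <-> (ψ -> ψ) = 1/2 <-> 1/2 = 1/2
φ <-> (ψ <-> (ψ -> ψ)) = 1/2 <-> 1/2 = 1/2
(!ψ <-> (ψ || ψ)) -> (φ <-> (ψ <-> (ψ -> ψ))) = 1/2 -> 1/2 = 1/2
ψ <-> ψ = 1/2 <-> 1/2 = 1/2
ψ || (ψ <-> ψ) = 1/2 || 1/2 = 1/2
!(ψ || (ψ <-> ψ)) = !1/2 = 1/2
ψ -> φ = 1/2 -> 1/2 = 1/2
(ψ -> φ) -> ψ = 1/2 -> 1/2 = 1/2
!(ψ || (ψ <-> ψ)) || ((ψ -> φ) -> ψ) = 1/2 || 1/2 = 1/2
((!ψ <-> (ψ || ψ)) -> (φ <-> (ψ <-> (ψ -> ψ)))) || (!(ψ || (ψ <-> ψ)) || ((ψ -> φ) -> ψ)) = 1/2 || 1/2 = 1/2
ψ <-> φ = 1/2 <-> 1/2 = 1/2
φ || (ψ <-> φ) = 1/2 || 1/2 = 1/2
(φ || (ψ <-> φ)) <-> ψ = 1/2 <-> 1/2 = 1/2
ψ || φ = 1/2 || 1/2 = 1/2
(ψ || φ) -> ψ = 1/2 -> 1/2 = 1/2
((φ || (ψ <-> φ)) <-> ψ) <-> ((ψ || φ) -> ψ) = 1/2 <-> 1/2 = 1/2
!ψ = !1/2 = 1/2
ψ <-> ψ = 1/2 <-> 1/2 = 1/2
!ψ || (ψ <-> ψ) = 1/2 || 1/2 = 1/2
!(!ψ || (ψ <-> ψ)) = !1/2 = 1/2
φ -> φ = 1/2 -> 1/2 = 1/2
ψ || φ = 1/2 || 1/2 = 1/2
!(ψ || φ) = !1/2 = 1/2
(φ -> φ) <-> !(ψ || φ) = 1/2 <-> 1/2 = 1/2
!(!ψ || (ψ <-> ψ)) -> ((φ -> φ) <-> !(ψ || φ)) = 1/2 -> 1/2 = 1/2
(((φ || (ψ <-> φ)) <-> ψ) <-> ((ψ || φ) -> ψ)) || (!(!ψ || (ψ <-> ψ)) -> ((φ -> φ) <-> !(ψ || φ))) = 1/2 || 1/2 = 1/2
(((!ψ <-> (ψ || ψ)) -> (φ <-> (ψ <-> (ψ -> ψ)))) || (!(ψ || (ψ <-> ψ)) || ((ψ -> φ) -> ψ))) -> ((((φ || (ψ <-> φ)) <-> ψ) <-> ((ψ || φ) -> ψ)) || (!(!ψ || (ψ <-> ψ)) -> ((φ -> φ) <-> !(ψ || φ)))) = 1/2 -> 1/2 = 1/2

1/2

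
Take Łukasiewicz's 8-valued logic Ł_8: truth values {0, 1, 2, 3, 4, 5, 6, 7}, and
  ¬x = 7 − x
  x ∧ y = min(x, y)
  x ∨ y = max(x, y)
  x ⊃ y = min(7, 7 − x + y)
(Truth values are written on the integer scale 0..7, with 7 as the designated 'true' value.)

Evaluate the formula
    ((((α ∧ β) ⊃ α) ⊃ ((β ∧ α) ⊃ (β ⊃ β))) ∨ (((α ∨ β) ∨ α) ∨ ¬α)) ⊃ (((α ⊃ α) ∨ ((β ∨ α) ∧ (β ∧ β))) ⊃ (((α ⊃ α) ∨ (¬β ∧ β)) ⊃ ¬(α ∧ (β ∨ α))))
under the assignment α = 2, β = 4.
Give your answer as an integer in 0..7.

α ∧ β = 2 ∧ 4 = 2
(α ∧ β) ⊃ α = 2 ⊃ 2 = 7
β ∧ α = 4 ∧ 2 = 2
β ⊃ β = 4 ⊃ 4 = 7
(β ∧ α) ⊃ (β ⊃ β) = 2 ⊃ 7 = 7
((α ∧ β) ⊃ α) ⊃ ((β ∧ α) ⊃ (β ⊃ β)) = 7 ⊃ 7 = 7
α ∨ β = 2 ∨ 4 = 4
(α ∨ β) ∨ α = 4 ∨ 2 = 4
¬α = ¬2 = 5
((α ∨ β) ∨ α) ∨ ¬α = 4 ∨ 5 = 5
(((α ∧ β) ⊃ α) ⊃ ((β ∧ α) ⊃ (β ⊃ β))) ∨ (((α ∨ β) ∨ α) ∨ ¬α) = 7 ∨ 5 = 7
α ⊃ α = 2 ⊃ 2 = 7
β ∨ α = 4 ∨ 2 = 4
β ∧ β = 4 ∧ 4 = 4
(β ∨ α) ∧ (β ∧ β) = 4 ∧ 4 = 4
(α ⊃ α) ∨ ((β ∨ α) ∧ (β ∧ β)) = 7 ∨ 4 = 7
α ⊃ α = 2 ⊃ 2 = 7
¬β = ¬4 = 3
¬β ∧ β = 3 ∧ 4 = 3
(α ⊃ α) ∨ (¬β ∧ β) = 7 ∨ 3 = 7
β ∨ α = 4 ∨ 2 = 4
α ∧ (β ∨ α) = 2 ∧ 4 = 2
¬(α ∧ (β ∨ α)) = ¬2 = 5
((α ⊃ α) ∨ (¬β ∧ β)) ⊃ ¬(α ∧ (β ∨ α)) = 7 ⊃ 5 = 5
((α ⊃ α) ∨ ((β ∨ α) ∧ (β ∧ β))) ⊃ (((α ⊃ α) ∨ (¬β ∧ β)) ⊃ ¬(α ∧ (β ∨ α))) = 7 ⊃ 5 = 5
((((α ∧ β) ⊃ α) ⊃ ((β ∧ α) ⊃ (β ⊃ β))) ∨ (((α ∨ β) ∨ α) ∨ ¬α)) ⊃ (((α ⊃ α) ∨ ((β ∨ α) ∧ (β ∧ β))) ⊃ (((α ⊃ α) ∨ (¬β ∧ β)) ⊃ ¬(α ∧ (β ∨ α)))) = 7 ⊃ 5 = 5

5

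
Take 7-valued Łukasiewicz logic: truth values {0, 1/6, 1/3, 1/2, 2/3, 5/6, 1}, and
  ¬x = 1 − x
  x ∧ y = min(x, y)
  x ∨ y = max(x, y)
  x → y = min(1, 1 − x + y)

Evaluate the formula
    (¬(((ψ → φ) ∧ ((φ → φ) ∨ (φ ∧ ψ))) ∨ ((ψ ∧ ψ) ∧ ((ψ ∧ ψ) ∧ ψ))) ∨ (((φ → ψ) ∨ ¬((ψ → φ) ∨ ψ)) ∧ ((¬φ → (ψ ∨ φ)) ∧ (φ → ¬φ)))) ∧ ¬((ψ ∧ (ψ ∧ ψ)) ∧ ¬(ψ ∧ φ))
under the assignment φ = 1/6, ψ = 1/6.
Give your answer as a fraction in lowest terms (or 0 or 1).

ψ → φ = 1/6 → 1/6 = 1
φ → φ = 1/6 → 1/6 = 1
φ ∧ ψ = 1/6 ∧ 1/6 = 1/6
(φ → φ) ∨ (φ ∧ ψ) = 1 ∨ 1/6 = 1
(ψ → φ) ∧ ((φ → φ) ∨ (φ ∧ ψ)) = 1 ∧ 1 = 1
ψ ∧ ψ = 1/6 ∧ 1/6 = 1/6
ψ ∧ ψ = 1/6 ∧ 1/6 = 1/6
(ψ ∧ ψ) ∧ ψ = 1/6 ∧ 1/6 = 1/6
(ψ ∧ ψ) ∧ ((ψ ∧ ψ) ∧ ψ) = 1/6 ∧ 1/6 = 1/6
((ψ → φ) ∧ ((φ → φ) ∨ (φ ∧ ψ))) ∨ ((ψ ∧ ψ) ∧ ((ψ ∧ ψ) ∧ ψ)) = 1 ∨ 1/6 = 1
¬(((ψ → φ) ∧ ((φ → φ) ∨ (φ ∧ ψ))) ∨ ((ψ ∧ ψ) ∧ ((ψ ∧ ψ) ∧ ψ))) = ¬1 = 0
φ → ψ = 1/6 → 1/6 = 1
ψ → φ = 1/6 → 1/6 = 1
(ψ → φ) ∨ ψ = 1 ∨ 1/6 = 1
¬((ψ → φ) ∨ ψ) = ¬1 = 0
(φ → ψ) ∨ ¬((ψ → φ) ∨ ψ) = 1 ∨ 0 = 1
¬φ = ¬1/6 = 5/6
ψ ∨ φ = 1/6 ∨ 1/6 = 1/6
¬φ → (ψ ∨ φ) = 5/6 → 1/6 = 1/3
¬φ = ¬1/6 = 5/6
φ → ¬φ = 1/6 → 5/6 = 1
(¬φ → (ψ ∨ φ)) ∧ (φ → ¬φ) = 1/3 ∧ 1 = 1/3
((φ → ψ) ∨ ¬((ψ → φ) ∨ ψ)) ∧ ((¬φ → (ψ ∨ φ)) ∧ (φ → ¬φ)) = 1 ∧ 1/3 = 1/3
¬(((ψ → φ) ∧ ((φ → φ) ∨ (φ ∧ ψ))) ∨ ((ψ ∧ ψ) ∧ ((ψ ∧ ψ) ∧ ψ))) ∨ (((φ → ψ) ∨ ¬((ψ → φ) ∨ ψ)) ∧ ((¬φ → (ψ ∨ φ)) ∧ (φ → ¬φ))) = 0 ∨ 1/3 = 1/3
ψ ∧ ψ = 1/6 ∧ 1/6 = 1/6
ψ ∧ (ψ ∧ ψ) = 1/6 ∧ 1/6 = 1/6
ψ ∧ φ = 1/6 ∧ 1/6 = 1/6
¬(ψ ∧ φ) = ¬1/6 = 5/6
(ψ ∧ (ψ ∧ ψ)) ∧ ¬(ψ ∧ φ) = 1/6 ∧ 5/6 = 1/6
¬((ψ ∧ (ψ ∧ ψ)) ∧ ¬(ψ ∧ φ)) = ¬1/6 = 5/6
(¬(((ψ → φ) ∧ ((φ → φ) ∨ (φ ∧ ψ))) ∨ ((ψ ∧ ψ) ∧ ((ψ ∧ ψ) ∧ ψ))) ∨ (((φ → ψ) ∨ ¬((ψ → φ) ∨ ψ)) ∧ ((¬φ → (ψ ∨ φ)) ∧ (φ → ¬φ)))) ∧ ¬((ψ ∧ (ψ ∧ ψ)) ∧ ¬(ψ ∧ φ)) = 1/3 ∧ 5/6 = 1/3

1/3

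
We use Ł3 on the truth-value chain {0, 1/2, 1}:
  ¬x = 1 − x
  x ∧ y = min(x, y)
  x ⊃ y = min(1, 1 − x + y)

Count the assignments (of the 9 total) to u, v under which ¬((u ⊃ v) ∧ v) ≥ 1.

u = 0, v = 0 ↦ 1  ≥
u = 0, v = 1/2 ↦ 1/2  <
u = 0, v = 1 ↦ 0  <
u = 1/2, v = 0 ↦ 1  ≥
u = 1/2, v = 1/2 ↦ 1/2  <
u = 1/2, v = 1 ↦ 0  <
u = 1, v = 0 ↦ 1  ≥
u = 1, v = 1/2 ↦ 1/2  <
u = 1, v = 1 ↦ 0  <
So 3 of the 9 assignments meet the threshold.

3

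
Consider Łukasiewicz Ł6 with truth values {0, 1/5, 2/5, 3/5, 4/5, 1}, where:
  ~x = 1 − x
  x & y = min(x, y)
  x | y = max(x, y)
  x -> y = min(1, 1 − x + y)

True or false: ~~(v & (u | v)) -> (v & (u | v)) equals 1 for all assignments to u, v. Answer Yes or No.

Yes

At u = 0, v = 1/5, for instance:
u | v = 0 | 1/5 = 1/5
v & (u | v) = 1/5 & 1/5 = 1/5
~(v & (u | v)) = ~1/5 = 4/5
~~(v & (u | v)) = ~4/5 = 1/5
~~(v & (u | v)) -> (v & (u | v)) = 1/5 -> 1/5 = 1
and checking the remaining 35 assignments likewise gives ≥ 1 in every case.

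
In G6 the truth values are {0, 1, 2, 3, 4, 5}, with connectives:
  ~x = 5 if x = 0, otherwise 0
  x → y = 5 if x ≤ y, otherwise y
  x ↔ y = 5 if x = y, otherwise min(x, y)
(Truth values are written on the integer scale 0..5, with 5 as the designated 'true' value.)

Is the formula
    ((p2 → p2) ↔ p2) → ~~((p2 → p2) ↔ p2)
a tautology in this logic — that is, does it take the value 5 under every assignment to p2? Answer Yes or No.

p2 = 0 ↦ 5
p2 = 1 ↦ 5
p2 = 2 ↦ 5
p2 = 3 ↦ 5
p2 = 4 ↦ 5
p2 = 5 ↦ 5
Every assignment gives a value ≥ 5.

Yes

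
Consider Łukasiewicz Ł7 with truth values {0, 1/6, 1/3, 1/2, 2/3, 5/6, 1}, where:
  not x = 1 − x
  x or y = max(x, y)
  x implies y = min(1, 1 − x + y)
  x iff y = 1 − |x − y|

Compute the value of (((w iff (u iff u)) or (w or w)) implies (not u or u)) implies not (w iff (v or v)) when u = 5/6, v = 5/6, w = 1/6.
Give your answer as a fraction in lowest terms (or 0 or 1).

2/3

u iff u = 5/6 iff 5/6 = 1
w iff (u iff u) = 1/6 iff 1 = 1/6
w or w = 1/6 or 1/6 = 1/6
(w iff (u iff u)) or (w or w) = 1/6 or 1/6 = 1/6
not u = not 5/6 = 1/6
not u or u = 1/6 or 5/6 = 5/6
((w iff (u iff u)) or (w or w)) implies (not u or u) = 1/6 implies 5/6 = 1
v or v = 5/6 or 5/6 = 5/6
w iff (v or v) = 1/6 iff 5/6 = 1/3
not (w iff (v or v)) = not 1/3 = 2/3
(((w iff (u iff u)) or (w or w)) implies (not u or u)) implies not (w iff (v or v)) = 1 implies 2/3 = 2/3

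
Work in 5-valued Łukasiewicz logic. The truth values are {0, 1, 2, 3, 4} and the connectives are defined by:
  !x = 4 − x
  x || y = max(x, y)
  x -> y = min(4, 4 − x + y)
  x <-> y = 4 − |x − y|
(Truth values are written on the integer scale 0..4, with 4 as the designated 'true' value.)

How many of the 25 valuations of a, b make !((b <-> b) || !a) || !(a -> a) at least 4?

0

value 0: 25 assignments
So 0 of the 25 assignments meet the threshold.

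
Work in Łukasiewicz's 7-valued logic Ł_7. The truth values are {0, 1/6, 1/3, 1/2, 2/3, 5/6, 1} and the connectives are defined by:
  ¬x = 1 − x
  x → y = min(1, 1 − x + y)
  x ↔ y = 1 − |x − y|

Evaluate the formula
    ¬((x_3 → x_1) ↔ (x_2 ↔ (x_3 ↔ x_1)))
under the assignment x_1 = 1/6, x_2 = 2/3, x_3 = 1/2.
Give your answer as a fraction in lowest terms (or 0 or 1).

1/3

x_3 → x_1 = 1/2 → 1/6 = 2/3
x_3 ↔ x_1 = 1/2 ↔ 1/6 = 2/3
x_2 ↔ (x_3 ↔ x_1) = 2/3 ↔ 2/3 = 1
(x_3 → x_1) ↔ (x_2 ↔ (x_3 ↔ x_1)) = 2/3 ↔ 1 = 2/3
¬((x_3 → x_1) ↔ (x_2 ↔ (x_3 ↔ x_1))) = ¬2/3 = 1/3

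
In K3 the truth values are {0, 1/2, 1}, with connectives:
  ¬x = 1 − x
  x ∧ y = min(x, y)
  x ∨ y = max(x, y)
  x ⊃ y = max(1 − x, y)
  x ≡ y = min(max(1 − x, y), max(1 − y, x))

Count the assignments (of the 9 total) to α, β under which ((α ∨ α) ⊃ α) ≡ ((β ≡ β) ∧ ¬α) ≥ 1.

α = 0, β = 0 ↦ 1  ≥
α = 0, β = 1/2 ↦ 1/2  <
α = 0, β = 1 ↦ 1  ≥
α = 1/2, β = 0 ↦ 1/2  <
α = 1/2, β = 1/2 ↦ 1/2  <
α = 1/2, β = 1 ↦ 1/2  <
α = 1, β = 0 ↦ 0  <
α = 1, β = 1/2 ↦ 0  <
α = 1, β = 1 ↦ 0  <
So 2 of the 9 assignments meet the threshold.

2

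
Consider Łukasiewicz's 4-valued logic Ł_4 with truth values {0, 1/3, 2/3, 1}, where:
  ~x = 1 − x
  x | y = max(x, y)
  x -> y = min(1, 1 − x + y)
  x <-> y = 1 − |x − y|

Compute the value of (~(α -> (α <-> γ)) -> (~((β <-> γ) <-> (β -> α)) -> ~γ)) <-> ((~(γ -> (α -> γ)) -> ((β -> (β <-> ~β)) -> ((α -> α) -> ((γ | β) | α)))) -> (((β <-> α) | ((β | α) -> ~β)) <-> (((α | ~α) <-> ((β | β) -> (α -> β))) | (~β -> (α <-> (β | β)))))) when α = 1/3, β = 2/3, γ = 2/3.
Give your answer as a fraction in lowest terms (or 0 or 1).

α <-> γ = 1/3 <-> 2/3 = 2/3
α -> (α <-> γ) = 1/3 -> 2/3 = 1
~(α -> (α <-> γ)) = ~1 = 0
β <-> γ = 2/3 <-> 2/3 = 1
β -> α = 2/3 -> 1/3 = 2/3
(β <-> γ) <-> (β -> α) = 1 <-> 2/3 = 2/3
~((β <-> γ) <-> (β -> α)) = ~2/3 = 1/3
~γ = ~2/3 = 1/3
~((β <-> γ) <-> (β -> α)) -> ~γ = 1/3 -> 1/3 = 1
~(α -> (α <-> γ)) -> (~((β <-> γ) <-> (β -> α)) -> ~γ) = 0 -> 1 = 1
α -> γ = 1/3 -> 2/3 = 1
γ -> (α -> γ) = 2/3 -> 1 = 1
~(γ -> (α -> γ)) = ~1 = 0
~β = ~2/3 = 1/3
β <-> ~β = 2/3 <-> 1/3 = 2/3
β -> (β <-> ~β) = 2/3 -> 2/3 = 1
α -> α = 1/3 -> 1/3 = 1
γ | β = 2/3 | 2/3 = 2/3
(γ | β) | α = 2/3 | 1/3 = 2/3
(α -> α) -> ((γ | β) | α) = 1 -> 2/3 = 2/3
(β -> (β <-> ~β)) -> ((α -> α) -> ((γ | β) | α)) = 1 -> 2/3 = 2/3
~(γ -> (α -> γ)) -> ((β -> (β <-> ~β)) -> ((α -> α) -> ((γ | β) | α))) = 0 -> 2/3 = 1
β <-> α = 2/3 <-> 1/3 = 2/3
β | α = 2/3 | 1/3 = 2/3
~β = ~2/3 = 1/3
(β | α) -> ~β = 2/3 -> 1/3 = 2/3
(β <-> α) | ((β | α) -> ~β) = 2/3 | 2/3 = 2/3
~α = ~1/3 = 2/3
α | ~α = 1/3 | 2/3 = 2/3
β | β = 2/3 | 2/3 = 2/3
α -> β = 1/3 -> 2/3 = 1
(β | β) -> (α -> β) = 2/3 -> 1 = 1
(α | ~α) <-> ((β | β) -> (α -> β)) = 2/3 <-> 1 = 2/3
~β = ~2/3 = 1/3
β | β = 2/3 | 2/3 = 2/3
α <-> (β | β) = 1/3 <-> 2/3 = 2/3
~β -> (α <-> (β | β)) = 1/3 -> 2/3 = 1
((α | ~α) <-> ((β | β) -> (α -> β))) | (~β -> (α <-> (β | β))) = 2/3 | 1 = 1
((β <-> α) | ((β | α) -> ~β)) <-> (((α | ~α) <-> ((β | β) -> (α -> β))) | (~β -> (α <-> (β | β)))) = 2/3 <-> 1 = 2/3
(~(γ -> (α -> γ)) -> ((β -> (β <-> ~β)) -> ((α -> α) -> ((γ | β) | α)))) -> (((β <-> α) | ((β | α) -> ~β)) <-> (((α | ~α) <-> ((β | β) -> (α -> β))) | (~β -> (α <-> (β | β))))) = 1 -> 2/3 = 2/3
(~(α -> (α <-> γ)) -> (~((β <-> γ) <-> (β -> α)) -> ~γ)) <-> ((~(γ -> (α -> γ)) -> ((β -> (β <-> ~β)) -> ((α -> α) -> ((γ | β) | α)))) -> (((β <-> α) | ((β | α) -> ~β)) <-> (((α | ~α) <-> ((β | β) -> (α -> β))) | (~β -> (α <-> (β | β)))))) = 1 <-> 2/3 = 2/3

2/3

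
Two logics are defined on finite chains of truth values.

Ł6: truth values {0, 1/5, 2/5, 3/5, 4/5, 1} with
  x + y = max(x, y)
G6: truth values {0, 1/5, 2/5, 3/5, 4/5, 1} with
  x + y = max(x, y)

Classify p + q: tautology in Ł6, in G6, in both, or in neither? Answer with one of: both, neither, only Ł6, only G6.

neither

In Ł6: at p = 0, q = 0 the value is 0 — not a tautology.
In G6: at p = 0, q = 0 the value is 0 — not a tautology.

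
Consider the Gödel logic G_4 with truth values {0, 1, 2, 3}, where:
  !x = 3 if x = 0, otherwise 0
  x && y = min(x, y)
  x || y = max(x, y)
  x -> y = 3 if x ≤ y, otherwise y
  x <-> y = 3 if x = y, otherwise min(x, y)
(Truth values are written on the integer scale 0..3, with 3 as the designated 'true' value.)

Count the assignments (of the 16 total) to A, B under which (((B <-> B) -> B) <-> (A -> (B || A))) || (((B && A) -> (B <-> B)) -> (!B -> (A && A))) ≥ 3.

13

A = 0, B = 0 ↦ 0  <
A = 0, B = 1 ↦ 3  ≥
A = 0, B = 2 ↦ 3  ≥
A = 0, B = 3 ↦ 3  ≥
A = 1, B = 0 ↦ 1  <
A = 1, B = 1 ↦ 3  ≥
A = 1, B = 2 ↦ 3  ≥
A = 1, B = 3 ↦ 3  ≥
A = 2, B = 0 ↦ 2  <
A = 2, B = 1 ↦ 3  ≥
A = 2, B = 2 ↦ 3  ≥
A = 2, B = 3 ↦ 3  ≥
A = 3, B = 0 ↦ 3  ≥
A = 3, B = 1 ↦ 3  ≥
A = 3, B = 2 ↦ 3  ≥
A = 3, B = 3 ↦ 3  ≥
So 13 of the 16 assignments meet the threshold.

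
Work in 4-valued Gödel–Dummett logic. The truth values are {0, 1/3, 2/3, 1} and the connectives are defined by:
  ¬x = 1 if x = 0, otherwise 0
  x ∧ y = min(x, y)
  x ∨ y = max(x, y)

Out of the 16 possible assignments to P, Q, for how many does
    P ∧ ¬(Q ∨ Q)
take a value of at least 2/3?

P = 0, Q = 0 ↦ 0  <
P = 0, Q = 1/3 ↦ 0  <
P = 0, Q = 2/3 ↦ 0  <
P = 0, Q = 1 ↦ 0  <
P = 1/3, Q = 0 ↦ 1/3  <
P = 1/3, Q = 1/3 ↦ 0  <
P = 1/3, Q = 2/3 ↦ 0  <
P = 1/3, Q = 1 ↦ 0  <
P = 2/3, Q = 0 ↦ 2/3  ≥
P = 2/3, Q = 1/3 ↦ 0  <
P = 2/3, Q = 2/3 ↦ 0  <
P = 2/3, Q = 1 ↦ 0  <
P = 1, Q = 0 ↦ 1  ≥
P = 1, Q = 1/3 ↦ 0  <
P = 1, Q = 2/3 ↦ 0  <
P = 1, Q = 1 ↦ 0  <
So 2 of the 16 assignments meet the threshold.

2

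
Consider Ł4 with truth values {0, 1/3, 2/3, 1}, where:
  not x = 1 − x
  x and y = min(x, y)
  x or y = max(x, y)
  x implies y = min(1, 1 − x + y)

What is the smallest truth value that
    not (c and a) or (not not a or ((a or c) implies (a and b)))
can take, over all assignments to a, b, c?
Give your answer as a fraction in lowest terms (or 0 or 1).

2/3

Take a = 1/3, b = 0, c = 1/3:
c and a = 1/3 and 1/3 = 1/3
not (c and a) = not 1/3 = 2/3
not a = not 1/3 = 2/3
not not a = not 2/3 = 1/3
a or c = 1/3 or 1/3 = 1/3
a and b = 1/3 and 0 = 0
(a or c) implies (a and b) = 1/3 implies 0 = 2/3
not not a or ((a or c) implies (a and b)) = 1/3 or 2/3 = 2/3
not (c and a) or (not not a or ((a or c) implies (a and b))) = 2/3 or 2/3 = 2/3
No assignment yields a value below 2/3, so this is the minimum.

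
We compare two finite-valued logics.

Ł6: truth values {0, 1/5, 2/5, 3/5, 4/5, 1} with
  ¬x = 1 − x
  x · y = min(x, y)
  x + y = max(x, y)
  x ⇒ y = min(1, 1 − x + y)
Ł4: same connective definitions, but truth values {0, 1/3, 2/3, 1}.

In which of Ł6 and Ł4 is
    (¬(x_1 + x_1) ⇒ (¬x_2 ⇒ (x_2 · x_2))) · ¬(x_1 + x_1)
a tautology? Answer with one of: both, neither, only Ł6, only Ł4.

neither

In Ł6: at x_1 = 0, x_2 = 0 the value is 0 — not a tautology.
In Ł4: at x_1 = 0, x_2 = 0 the value is 0 — not a tautology.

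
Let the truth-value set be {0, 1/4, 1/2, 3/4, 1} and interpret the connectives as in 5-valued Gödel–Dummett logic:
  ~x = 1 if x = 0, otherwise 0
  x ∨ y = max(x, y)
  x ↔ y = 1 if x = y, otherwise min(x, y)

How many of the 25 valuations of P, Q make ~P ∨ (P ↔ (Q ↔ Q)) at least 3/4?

15

value 1: 10 assignments (counts)
value 3/4: 5 assignments (counts)
value 1/2: 5 assignments
value 1/4: 5 assignments
So 15 of the 25 assignments meet the threshold.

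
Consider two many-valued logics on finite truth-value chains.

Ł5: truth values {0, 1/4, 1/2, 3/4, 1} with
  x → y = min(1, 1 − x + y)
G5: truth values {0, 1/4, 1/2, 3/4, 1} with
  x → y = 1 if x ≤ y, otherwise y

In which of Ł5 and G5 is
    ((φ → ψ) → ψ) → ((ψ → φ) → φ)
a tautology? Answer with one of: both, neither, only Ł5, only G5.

only Ł5

In Ł5: every assignment gives 1 — tautology.
In G5: at φ = 1/4, ψ = 0 the value is 1/4 — not a tautology.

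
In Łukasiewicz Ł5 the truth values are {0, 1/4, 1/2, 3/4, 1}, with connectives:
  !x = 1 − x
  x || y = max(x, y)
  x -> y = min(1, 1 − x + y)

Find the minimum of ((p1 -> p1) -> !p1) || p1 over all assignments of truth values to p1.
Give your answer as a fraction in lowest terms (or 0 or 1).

Take p1 = 1/2:
p1 -> p1 = 1/2 -> 1/2 = 1
!p1 = !1/2 = 1/2
(p1 -> p1) -> !p1 = 1 -> 1/2 = 1/2
((p1 -> p1) -> !p1) || p1 = 1/2 || 1/2 = 1/2
No assignment yields a value below 1/2, so this is the minimum.

1/2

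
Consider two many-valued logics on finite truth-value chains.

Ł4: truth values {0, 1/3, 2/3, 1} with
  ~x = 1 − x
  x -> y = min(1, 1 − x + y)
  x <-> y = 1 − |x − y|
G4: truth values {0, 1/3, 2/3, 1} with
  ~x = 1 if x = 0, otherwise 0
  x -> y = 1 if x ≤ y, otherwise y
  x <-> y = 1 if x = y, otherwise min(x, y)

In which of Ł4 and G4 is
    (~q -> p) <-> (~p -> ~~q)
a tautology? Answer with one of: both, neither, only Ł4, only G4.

only Ł4

In Ł4: every assignment gives 1 — tautology.
In G4: at p = 1/3, q = 0 the value is 1/3 — not a tautology.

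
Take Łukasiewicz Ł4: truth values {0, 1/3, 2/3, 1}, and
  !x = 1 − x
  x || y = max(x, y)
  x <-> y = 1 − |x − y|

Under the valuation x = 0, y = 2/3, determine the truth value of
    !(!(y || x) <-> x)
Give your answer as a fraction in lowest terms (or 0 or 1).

1/3

y || x = 2/3 || 0 = 2/3
!(y || x) = !2/3 = 1/3
!(y || x) <-> x = 1/3 <-> 0 = 2/3
!(!(y || x) <-> x) = !2/3 = 1/3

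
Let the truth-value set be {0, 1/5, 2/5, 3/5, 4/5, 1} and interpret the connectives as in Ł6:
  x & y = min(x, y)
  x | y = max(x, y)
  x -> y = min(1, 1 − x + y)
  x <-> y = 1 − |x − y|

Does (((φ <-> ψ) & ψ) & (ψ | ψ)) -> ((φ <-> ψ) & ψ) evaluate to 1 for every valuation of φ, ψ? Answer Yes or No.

At φ = 3/5, ψ = 4/5, for instance:
φ <-> ψ = 3/5 <-> 4/5 = 4/5
(φ <-> ψ) & ψ = 4/5 & 4/5 = 4/5
ψ | ψ = 4/5 | 4/5 = 4/5
((φ <-> ψ) & ψ) & (ψ | ψ) = 4/5 & 4/5 = 4/5
(((φ <-> ψ) & ψ) & (ψ | ψ)) -> ((φ <-> ψ) & ψ) = 4/5 -> 4/5 = 1
and checking the remaining 35 assignments likewise gives ≥ 1 in every case.

Yes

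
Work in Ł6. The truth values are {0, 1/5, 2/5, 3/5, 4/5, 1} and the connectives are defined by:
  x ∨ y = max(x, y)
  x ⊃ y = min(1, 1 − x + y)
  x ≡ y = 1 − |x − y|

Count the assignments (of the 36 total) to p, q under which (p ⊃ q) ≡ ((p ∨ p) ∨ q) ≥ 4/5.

18

value 1: 8 assignments (counts)
value 4/5: 10 assignments (counts)
value 3/5: 7 assignments
value 2/5: 6 assignments
value 1/5: 3 assignments
value 0: 2 assignments
So 18 of the 36 assignments meet the threshold.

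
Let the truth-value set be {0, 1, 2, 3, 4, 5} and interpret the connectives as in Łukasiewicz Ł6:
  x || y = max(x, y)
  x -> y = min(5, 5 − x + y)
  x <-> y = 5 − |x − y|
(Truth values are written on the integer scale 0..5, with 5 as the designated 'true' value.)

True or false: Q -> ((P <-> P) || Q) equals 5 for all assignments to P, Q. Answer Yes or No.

At P = 2, Q = 0, for instance:
P <-> P = 2 <-> 2 = 5
(P <-> P) || Q = 5 || 0 = 5
Q -> ((P <-> P) || Q) = 0 -> 5 = 5
and checking the remaining 35 assignments likewise gives ≥ 5 in every case.

Yes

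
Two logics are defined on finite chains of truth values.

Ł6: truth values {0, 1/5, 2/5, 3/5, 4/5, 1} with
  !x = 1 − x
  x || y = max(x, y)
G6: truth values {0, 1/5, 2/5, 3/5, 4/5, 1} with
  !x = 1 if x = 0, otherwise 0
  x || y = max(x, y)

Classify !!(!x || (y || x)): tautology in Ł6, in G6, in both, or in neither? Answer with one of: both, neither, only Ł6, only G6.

only G6

In Ł6: at x = 1/5, y = 0 the value is 4/5 — not a tautology.
In G6: every assignment gives 1 — tautology.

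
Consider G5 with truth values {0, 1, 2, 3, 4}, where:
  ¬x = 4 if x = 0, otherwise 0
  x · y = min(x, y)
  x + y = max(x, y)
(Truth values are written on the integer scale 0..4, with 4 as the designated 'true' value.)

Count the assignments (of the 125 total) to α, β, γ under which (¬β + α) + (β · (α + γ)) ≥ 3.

value 4: 49 assignments (counts)
value 3: 28 assignments (counts)
value 2: 26 assignments
value 1: 18 assignments
value 0: 4 assignments
So 77 of the 125 assignments meet the threshold.

77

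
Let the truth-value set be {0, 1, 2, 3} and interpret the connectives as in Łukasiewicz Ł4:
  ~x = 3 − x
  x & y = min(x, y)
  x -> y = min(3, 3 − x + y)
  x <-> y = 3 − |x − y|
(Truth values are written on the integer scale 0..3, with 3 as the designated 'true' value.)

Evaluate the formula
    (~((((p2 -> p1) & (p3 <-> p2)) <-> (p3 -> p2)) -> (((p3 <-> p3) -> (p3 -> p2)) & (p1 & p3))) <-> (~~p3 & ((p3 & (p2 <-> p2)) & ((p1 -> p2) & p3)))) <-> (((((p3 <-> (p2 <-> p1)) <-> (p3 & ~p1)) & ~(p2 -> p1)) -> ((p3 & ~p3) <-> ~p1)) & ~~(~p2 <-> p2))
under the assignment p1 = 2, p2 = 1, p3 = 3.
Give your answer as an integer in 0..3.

2

p2 -> p1 = 1 -> 2 = 3
p3 <-> p2 = 3 <-> 1 = 1
(p2 -> p1) & (p3 <-> p2) = 3 & 1 = 1
p3 -> p2 = 3 -> 1 = 1
((p2 -> p1) & (p3 <-> p2)) <-> (p3 -> p2) = 1 <-> 1 = 3
p3 <-> p3 = 3 <-> 3 = 3
p3 -> p2 = 3 -> 1 = 1
(p3 <-> p3) -> (p3 -> p2) = 3 -> 1 = 1
p1 & p3 = 2 & 3 = 2
((p3 <-> p3) -> (p3 -> p2)) & (p1 & p3) = 1 & 2 = 1
(((p2 -> p1) & (p3 <-> p2)) <-> (p3 -> p2)) -> (((p3 <-> p3) -> (p3 -> p2)) & (p1 & p3)) = 3 -> 1 = 1
~((((p2 -> p1) & (p3 <-> p2)) <-> (p3 -> p2)) -> (((p3 <-> p3) -> (p3 -> p2)) & (p1 & p3))) = ~1 = 2
~p3 = ~3 = 0
~~p3 = ~0 = 3
p2 <-> p2 = 1 <-> 1 = 3
p3 & (p2 <-> p2) = 3 & 3 = 3
p1 -> p2 = 2 -> 1 = 2
(p1 -> p2) & p3 = 2 & 3 = 2
(p3 & (p2 <-> p2)) & ((p1 -> p2) & p3) = 3 & 2 = 2
~~p3 & ((p3 & (p2 <-> p2)) & ((p1 -> p2) & p3)) = 3 & 2 = 2
~((((p2 -> p1) & (p3 <-> p2)) <-> (p3 -> p2)) -> (((p3 <-> p3) -> (p3 -> p2)) & (p1 & p3))) <-> (~~p3 & ((p3 & (p2 <-> p2)) & ((p1 -> p2) & p3))) = 2 <-> 2 = 3
p2 <-> p1 = 1 <-> 2 = 2
p3 <-> (p2 <-> p1) = 3 <-> 2 = 2
~p1 = ~2 = 1
p3 & ~p1 = 3 & 1 = 1
(p3 <-> (p2 <-> p1)) <-> (p3 & ~p1) = 2 <-> 1 = 2
p2 -> p1 = 1 -> 2 = 3
~(p2 -> p1) = ~3 = 0
((p3 <-> (p2 <-> p1)) <-> (p3 & ~p1)) & ~(p2 -> p1) = 2 & 0 = 0
~p3 = ~3 = 0
p3 & ~p3 = 3 & 0 = 0
~p1 = ~2 = 1
(p3 & ~p3) <-> ~p1 = 0 <-> 1 = 2
(((p3 <-> (p2 <-> p1)) <-> (p3 & ~p1)) & ~(p2 -> p1)) -> ((p3 & ~p3) <-> ~p1) = 0 -> 2 = 3
~p2 = ~1 = 2
~p2 <-> p2 = 2 <-> 1 = 2
~(~p2 <-> p2) = ~2 = 1
~~(~p2 <-> p2) = ~1 = 2
((((p3 <-> (p2 <-> p1)) <-> (p3 & ~p1)) & ~(p2 -> p1)) -> ((p3 & ~p3) <-> ~p1)) & ~~(~p2 <-> p2) = 3 & 2 = 2
(~((((p2 -> p1) & (p3 <-> p2)) <-> (p3 -> p2)) -> (((p3 <-> p3) -> (p3 -> p2)) & (p1 & p3))) <-> (~~p3 & ((p3 & (p2 <-> p2)) & ((p1 -> p2) & p3)))) <-> (((((p3 <-> (p2 <-> p1)) <-> (p3 & ~p1)) & ~(p2 -> p1)) -> ((p3 & ~p3) <-> ~p1)) & ~~(~p2 <-> p2)) = 3 <-> 2 = 2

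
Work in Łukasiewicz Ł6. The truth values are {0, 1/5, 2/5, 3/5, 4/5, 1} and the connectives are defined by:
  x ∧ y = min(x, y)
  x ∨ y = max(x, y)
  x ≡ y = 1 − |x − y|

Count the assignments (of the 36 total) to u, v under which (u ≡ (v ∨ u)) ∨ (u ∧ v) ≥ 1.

value 1: 21 assignments (counts)
value 4/5: 5 assignments
value 3/5: 4 assignments
value 2/5: 3 assignments
value 1/5: 2 assignments
value 0: 1 assignment
So 21 of the 36 assignments meet the threshold.

21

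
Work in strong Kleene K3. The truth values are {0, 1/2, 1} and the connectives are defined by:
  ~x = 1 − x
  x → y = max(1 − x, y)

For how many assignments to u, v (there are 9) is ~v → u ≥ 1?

5

u = 0, v = 0 ↦ 0  <
u = 0, v = 1/2 ↦ 1/2  <
u = 0, v = 1 ↦ 1  ≥
u = 1/2, v = 0 ↦ 1/2  <
u = 1/2, v = 1/2 ↦ 1/2  <
u = 1/2, v = 1 ↦ 1  ≥
u = 1, v = 0 ↦ 1  ≥
u = 1, v = 1/2 ↦ 1  ≥
u = 1, v = 1 ↦ 1  ≥
So 5 of the 9 assignments meet the threshold.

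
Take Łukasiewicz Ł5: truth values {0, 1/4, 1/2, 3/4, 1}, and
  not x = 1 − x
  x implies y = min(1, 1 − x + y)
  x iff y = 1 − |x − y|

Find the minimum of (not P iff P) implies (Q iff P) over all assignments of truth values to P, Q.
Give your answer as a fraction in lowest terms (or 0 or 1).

1/2

Take P = 1/2, Q = 0:
not P = not 1/2 = 1/2
not P iff P = 1/2 iff 1/2 = 1
Q iff P = 0 iff 1/2 = 1/2
(not P iff P) implies (Q iff P) = 1 implies 1/2 = 1/2
No assignment yields a value below 1/2, so this is the minimum.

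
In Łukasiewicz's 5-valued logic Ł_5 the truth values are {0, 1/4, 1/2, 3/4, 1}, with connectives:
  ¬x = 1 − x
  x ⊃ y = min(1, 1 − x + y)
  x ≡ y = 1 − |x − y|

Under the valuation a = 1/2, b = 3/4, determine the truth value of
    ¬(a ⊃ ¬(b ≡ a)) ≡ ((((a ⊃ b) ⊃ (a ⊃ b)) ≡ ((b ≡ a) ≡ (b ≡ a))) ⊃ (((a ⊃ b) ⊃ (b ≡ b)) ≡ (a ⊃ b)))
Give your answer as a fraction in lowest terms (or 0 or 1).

b ≡ a = 3/4 ≡ 1/2 = 3/4
¬(b ≡ a) = ¬3/4 = 1/4
a ⊃ ¬(b ≡ a) = 1/2 ⊃ 1/4 = 3/4
¬(a ⊃ ¬(b ≡ a)) = ¬3/4 = 1/4
a ⊃ b = 1/2 ⊃ 3/4 = 1
a ⊃ b = 1/2 ⊃ 3/4 = 1
(a ⊃ b) ⊃ (a ⊃ b) = 1 ⊃ 1 = 1
b ≡ a = 3/4 ≡ 1/2 = 3/4
b ≡ a = 3/4 ≡ 1/2 = 3/4
(b ≡ a) ≡ (b ≡ a) = 3/4 ≡ 3/4 = 1
((a ⊃ b) ⊃ (a ⊃ b)) ≡ ((b ≡ a) ≡ (b ≡ a)) = 1 ≡ 1 = 1
a ⊃ b = 1/2 ⊃ 3/4 = 1
b ≡ b = 3/4 ≡ 3/4 = 1
(a ⊃ b) ⊃ (b ≡ b) = 1 ⊃ 1 = 1
a ⊃ b = 1/2 ⊃ 3/4 = 1
((a ⊃ b) ⊃ (b ≡ b)) ≡ (a ⊃ b) = 1 ≡ 1 = 1
(((a ⊃ b) ⊃ (a ⊃ b)) ≡ ((b ≡ a) ≡ (b ≡ a))) ⊃ (((a ⊃ b) ⊃ (b ≡ b)) ≡ (a ⊃ b)) = 1 ⊃ 1 = 1
¬(a ⊃ ¬(b ≡ a)) ≡ ((((a ⊃ b) ⊃ (a ⊃ b)) ≡ ((b ≡ a) ≡ (b ≡ a))) ⊃ (((a ⊃ b) ⊃ (b ≡ b)) ≡ (a ⊃ b))) = 1/4 ≡ 1 = 1/4

1/4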